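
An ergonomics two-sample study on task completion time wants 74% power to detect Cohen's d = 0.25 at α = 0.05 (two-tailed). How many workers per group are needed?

z_{α/2} = 1.96, z_β = Φ⁻¹(0.74) = 0.643. For small effect (d = 0.25): n per group = 2(z_{α/2} + z_β)²/d² = 2(1.96 + 0.643)²/0.25² = 216.8 → 217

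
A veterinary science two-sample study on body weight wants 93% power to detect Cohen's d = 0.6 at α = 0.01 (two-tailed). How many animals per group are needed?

z_{α/2} = 2.576, z_β = Φ⁻¹(0.93) = 1.476. For medium effect (d = 0.6): n per group = 2(z_{α/2} + z_β)²/d² = 2(2.576 + 1.476)²/0.6² = 91.2 → 92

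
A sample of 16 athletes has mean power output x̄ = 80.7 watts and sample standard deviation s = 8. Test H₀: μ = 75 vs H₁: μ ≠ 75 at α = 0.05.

t = (x̄ - μ₀)/(s/√n) = (80.7 - 75)/(8/√16) = 2.85. df = 15, critical t = ±2.131. Reject H₀.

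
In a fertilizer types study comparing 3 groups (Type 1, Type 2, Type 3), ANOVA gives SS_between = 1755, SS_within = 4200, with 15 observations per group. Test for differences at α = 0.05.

df_between = 2, df_within = 42. F = MS_between/MS_within = 877.5/100.0 = 8.775. F_crit ≈ 3.22. Reject H₀. At least one mean differs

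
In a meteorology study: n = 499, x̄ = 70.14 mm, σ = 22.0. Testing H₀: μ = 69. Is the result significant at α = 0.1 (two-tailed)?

z = (70.14 - 69)/(22.0/√499) = 1.158. Since |z| ≤ 1.645, not significant at α = 0.1.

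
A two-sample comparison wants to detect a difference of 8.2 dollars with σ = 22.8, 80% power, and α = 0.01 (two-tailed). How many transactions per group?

n per group = 2(z_α/2 + z_β)²σ²/d² = 2×(2.576 + 0.84)²×22.8²/8.2² = 180.4 → n = 181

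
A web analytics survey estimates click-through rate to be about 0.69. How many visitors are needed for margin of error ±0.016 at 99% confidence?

n = z²p(1-p)/E² = 2.576²×0.69×0.31/0.016² = 5544.5 → n = 5545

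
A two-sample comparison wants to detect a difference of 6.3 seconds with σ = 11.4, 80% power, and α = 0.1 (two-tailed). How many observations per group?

n per group = 2(z_α/2 + z_β)²σ²/d² = 2×(1.645 + 0.84)²×11.4²/6.3² = 40.4 → n = 41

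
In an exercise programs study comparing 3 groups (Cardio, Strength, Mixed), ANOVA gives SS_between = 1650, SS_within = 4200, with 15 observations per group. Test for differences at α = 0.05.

df_between = 2, df_within = 42. F = MS_between/MS_within = 825.0/100.0 = 8.25. F_crit ≈ 3.22. Reject H₀. At least one mean differs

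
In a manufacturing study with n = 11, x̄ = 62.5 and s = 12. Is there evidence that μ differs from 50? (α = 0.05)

t = (x̄ - μ₀)/(s/√n) = (62.5 - 50)/(12/√11) = 3.455. df = 10, critical t = ±2.228. Reject H₀.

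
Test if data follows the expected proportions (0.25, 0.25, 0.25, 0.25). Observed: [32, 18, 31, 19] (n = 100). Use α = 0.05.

Expected: [25.0, 25.0, 25.0, 25.0]. χ² = 6.8. df = 3, critical = 7.815. Fail to reject H₀.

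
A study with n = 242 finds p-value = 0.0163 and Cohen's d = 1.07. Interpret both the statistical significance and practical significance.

Statistically significant (p = 0.0163 < 0.05). Cohen's d = 1.07 indicates a large effect size. Both statistical and practical significance should be considered.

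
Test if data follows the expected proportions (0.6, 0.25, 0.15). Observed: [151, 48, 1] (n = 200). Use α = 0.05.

Expected: [120.0, 50.0, 30.0]. χ² = 36.122. df = 2, critical = 5.991. Reject H₀.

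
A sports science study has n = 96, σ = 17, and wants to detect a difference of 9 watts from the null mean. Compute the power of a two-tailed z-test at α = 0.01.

SE = σ/√n = 17/√96 = 1.735. Non-centrality λ = d/SE = 9/1.735 = 5.187. Power ≈ Φ(λ - z_{α/2}) = Φ(5.187 - 2.576) = Φ(2.611) = 0.995.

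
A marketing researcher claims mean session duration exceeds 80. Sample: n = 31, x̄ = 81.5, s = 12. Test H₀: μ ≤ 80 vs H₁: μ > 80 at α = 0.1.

t = (81.5 - 80)/(12/√31) = 0.696, df = 30. Critical t = 1.31. Fail to reject H₀.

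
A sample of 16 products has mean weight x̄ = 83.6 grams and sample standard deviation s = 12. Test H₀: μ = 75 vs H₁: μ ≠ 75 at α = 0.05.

t = (x̄ - μ₀)/(s/√n) = (83.6 - 75)/(12/√16) = 2.867. df = 15, critical t = ±2.131. Reject H₀.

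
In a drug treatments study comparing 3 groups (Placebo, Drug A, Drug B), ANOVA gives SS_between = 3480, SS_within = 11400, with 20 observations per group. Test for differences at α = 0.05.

df_between = 2, df_within = 57. F = MS_between/MS_within = 1740.0/200.0 = 8.7. F_crit ≈ 3.159. Reject H₀. At least one mean differs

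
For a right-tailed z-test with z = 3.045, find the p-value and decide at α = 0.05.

p = P(Z > 3.045) = 1 - Φ(3.045) ≈ 0.0012. Since p < 0.05, reject H₀ (significant) at α = 0.05.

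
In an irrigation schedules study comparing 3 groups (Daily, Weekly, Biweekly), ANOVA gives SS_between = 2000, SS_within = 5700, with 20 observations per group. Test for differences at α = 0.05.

df_between = 2, df_within = 57. F = MS_between/MS_within = 1000.0/100.0 = 10.0. F_crit ≈ 3.159. Reject H₀. At least one mean differs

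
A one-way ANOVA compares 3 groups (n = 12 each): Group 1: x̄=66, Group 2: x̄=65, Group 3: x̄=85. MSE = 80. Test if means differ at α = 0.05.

Grand mean = 72.0. SS_between = 3048.0, MS_between = 1524.0. F = 19.05, F_crit ≈ 3.285. Reject H₀.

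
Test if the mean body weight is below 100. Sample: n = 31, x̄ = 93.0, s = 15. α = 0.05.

t = (93.0 - 100)/(15/√31) = -2.598, df = 30. Critical t = -1.697. Reject H₀.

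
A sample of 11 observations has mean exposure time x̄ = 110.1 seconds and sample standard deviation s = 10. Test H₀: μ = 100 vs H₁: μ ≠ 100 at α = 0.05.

t = (x̄ - μ₀)/(s/√n) = (110.1 - 100)/(10/√11) = 3.35. df = 10, critical t = ±2.228. Reject H₀.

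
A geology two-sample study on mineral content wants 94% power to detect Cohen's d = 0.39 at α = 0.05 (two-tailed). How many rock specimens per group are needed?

z_{α/2} = 1.96, z_β = Φ⁻¹(0.94) = 1.555. For small effect (d = 0.39): n per group = 2(z_{α/2} + z_β)²/d² = 2(1.96 + 1.555)²/0.39² = 162.5 → 163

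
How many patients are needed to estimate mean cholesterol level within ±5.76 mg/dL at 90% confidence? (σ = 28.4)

n = (z*σ/E)² = (1.645×28.4/5.76)² = 65.8 → n = 66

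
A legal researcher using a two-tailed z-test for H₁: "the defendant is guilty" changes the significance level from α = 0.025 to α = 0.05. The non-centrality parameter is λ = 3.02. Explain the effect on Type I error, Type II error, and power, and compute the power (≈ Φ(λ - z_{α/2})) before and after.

Increasing α from 0.025 to 0.05:
• Type I error rate increases (α is the Type I rate by definition).
• Critical value moves from z_{α/2} = 2.241 to 1.96, so power = Φ(λ - z_{α/2}) goes from Φ(3.02 - 2.241) = 0.782 to Φ(3.02 - 1.96) = 0.855.
• Type II error rate β = 1 - power therefore decreases (0.218 → 0.145).
Appropriate when false negatives are costly — here, acquitting a guilty person.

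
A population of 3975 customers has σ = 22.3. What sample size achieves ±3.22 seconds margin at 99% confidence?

Without FPC: n₀ = (2.576×22.3/3.22)² = 318.266. With FPC: n = n₀N/(n₀+N-1) = 294.7 → n = 295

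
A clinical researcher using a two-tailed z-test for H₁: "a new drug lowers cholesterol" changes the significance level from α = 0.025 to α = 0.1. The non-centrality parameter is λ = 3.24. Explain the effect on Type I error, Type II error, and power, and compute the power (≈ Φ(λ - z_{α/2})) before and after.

Increasing α from 0.025 to 0.1:
• Type I error rate increases (α is the Type I rate by definition).
• Critical value moves from z_{α/2} = 2.241 to 1.645, so power = Φ(λ - z_{α/2}) goes from Φ(3.24 - 2.241) = 0.841 to Φ(3.24 - 1.645) = 0.945.
• Type II error rate β = 1 - power therefore decreases (0.159 → 0.055).
Appropriate when false negatives are costly — here, shelving an effective drug — patients miss out on a treatment that would have helped.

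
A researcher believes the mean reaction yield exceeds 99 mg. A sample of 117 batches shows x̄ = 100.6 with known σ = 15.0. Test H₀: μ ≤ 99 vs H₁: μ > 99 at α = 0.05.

z = 1.154. Critical value: 1.645. Fail to reject H₀.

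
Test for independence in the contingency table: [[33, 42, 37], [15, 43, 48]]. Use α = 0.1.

χ² = 8.026. df = 2, critical = 4.605. Reject H₀. Variables are dependent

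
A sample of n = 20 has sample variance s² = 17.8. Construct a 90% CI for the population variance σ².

df = 19. χ²_{0.05} = 30.144, χ²_{0.95} = 10.117. CI for σ² = ((n-1)s²/χ²_{α/2}, (n-1)s²/χ²_{1-α/2}) = (19·17.8/30.144, 19·17.8/10.117) = (11.22, 33.43)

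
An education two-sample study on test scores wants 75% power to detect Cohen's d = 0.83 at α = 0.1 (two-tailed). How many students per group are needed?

z_{α/2} = 1.645, z_β = Φ⁻¹(0.75) = 0.674. For large effect (d = 0.83): n per group = 2(z_{α/2} + z_β)²/d² = 2(1.645 + 0.674)²/0.83² = 15.6 → 16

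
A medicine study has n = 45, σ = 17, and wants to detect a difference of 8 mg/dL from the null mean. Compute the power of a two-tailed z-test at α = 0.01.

SE = σ/√n = 17/√45 = 2.534. Non-centrality λ = d/SE = 8/2.534 = 3.157. Power ≈ Φ(λ - z_{α/2}) = Φ(3.157 - 2.576) = Φ(0.581) = 0.719.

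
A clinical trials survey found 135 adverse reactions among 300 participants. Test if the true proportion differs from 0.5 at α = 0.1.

p̂ = 0.45, p₀ = 0.5. z = (p̂ - p₀)/√(p₀(1-p₀)/n) = -1.732. Critical: ±1.645. Reject H₀.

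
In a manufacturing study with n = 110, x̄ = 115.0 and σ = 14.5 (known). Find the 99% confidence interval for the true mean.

CI = x̄ ± z*(σ/√n) = 115.0 ± 2.576(14.5/√110) = 115.0 ± 3.56 = (111.44, 118.56)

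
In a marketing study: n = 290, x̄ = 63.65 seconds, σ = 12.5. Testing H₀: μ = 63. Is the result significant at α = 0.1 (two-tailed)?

z = (63.65 - 63)/(12.5/√290) = 0.886. Since |z| ≤ 1.645, not significant at α = 0.1.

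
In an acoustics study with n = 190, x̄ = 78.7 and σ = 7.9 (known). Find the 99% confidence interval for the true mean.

CI = x̄ ± z*(σ/√n) = 78.7 ± 2.576(7.9/√190) = 78.7 ± 1.48 = (77.22, 80.18)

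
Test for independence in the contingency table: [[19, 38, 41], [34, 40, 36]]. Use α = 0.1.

χ² = 3.942. df = 2, critical = 4.605. Fail to reject H₀. No evidence of dependence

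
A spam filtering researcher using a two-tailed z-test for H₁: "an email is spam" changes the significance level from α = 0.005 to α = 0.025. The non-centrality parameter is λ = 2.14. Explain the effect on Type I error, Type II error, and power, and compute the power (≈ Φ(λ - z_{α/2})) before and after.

Increasing α from 0.005 to 0.025:
• Type I error rate increases (α is the Type I rate by definition).
• Critical value moves from z_{α/2} = 2.807 to 2.241, so power = Φ(λ - z_{α/2}) goes from Φ(2.14 - 2.807) = 0.252 to Φ(2.14 - 2.241) = 0.46.
• Type II error rate β = 1 - power therefore decreases (0.748 → 0.54).
Appropriate when false negatives are costly — here, a spam email lands in the inbox.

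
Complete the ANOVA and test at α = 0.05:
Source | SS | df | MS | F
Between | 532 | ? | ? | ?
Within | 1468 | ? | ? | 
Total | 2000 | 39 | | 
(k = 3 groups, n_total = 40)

df_between = 2, df_within = 37. MS_between = 266.0, MS_within = 39.68. F = 6.704, F_crit ≈ 3.252. Reject H₀.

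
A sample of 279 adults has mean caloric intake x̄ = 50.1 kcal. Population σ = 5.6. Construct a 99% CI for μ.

CI = x̄ ± z*(σ/√n) = 50.1 ± 2.576(5.6/√279) = 50.1 ± 0.86 = (49.24, 50.96)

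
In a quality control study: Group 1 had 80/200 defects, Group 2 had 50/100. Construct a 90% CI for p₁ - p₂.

p̂₁ = 0.4, p̂₂ = 0.5. Difference = -0.1. CI = (-0.2, 0.0)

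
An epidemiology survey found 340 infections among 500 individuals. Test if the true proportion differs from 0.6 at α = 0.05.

p̂ = 0.68, p₀ = 0.6. z = (p̂ - p₀)/√(p₀(1-p₀)/n) = 3.651. Critical: ±1.96. Reject H₀.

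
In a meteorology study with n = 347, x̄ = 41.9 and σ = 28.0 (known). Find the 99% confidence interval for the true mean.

CI = x̄ ± z*(σ/√n) = 41.9 ± 2.576(28.0/√347) = 41.9 ± 3.87 = (38.03, 45.77)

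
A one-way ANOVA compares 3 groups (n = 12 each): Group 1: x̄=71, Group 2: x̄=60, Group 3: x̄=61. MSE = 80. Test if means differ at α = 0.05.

Grand mean = 64.0. SS_between = 888.0, MS_between = 444.0. F = 5.55, F_crit ≈ 3.285. Reject H₀.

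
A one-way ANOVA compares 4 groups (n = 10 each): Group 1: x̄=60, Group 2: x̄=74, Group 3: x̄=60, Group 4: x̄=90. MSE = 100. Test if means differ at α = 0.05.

Grand mean = 71.0. SS_between = 6120.0, MS_between = 2040.0. F = 20.4, F_crit ≈ 2.866. Reject H₀.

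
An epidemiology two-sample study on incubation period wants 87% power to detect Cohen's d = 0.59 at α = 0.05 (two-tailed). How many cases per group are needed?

z_{α/2} = 1.96, z_β = Φ⁻¹(0.87) = 1.126. For medium effect (d = 0.59): n per group = 2(z_{α/2} + z_β)²/d² = 2(1.96 + 1.126)²/0.59² = 54.7 → 55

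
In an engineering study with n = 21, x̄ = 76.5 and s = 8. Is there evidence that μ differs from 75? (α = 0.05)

t = (x̄ - μ₀)/(s/√n) = (76.5 - 75)/(8/√21) = 0.859. df = 20, critical t = ±2.086. Fail to reject H₀.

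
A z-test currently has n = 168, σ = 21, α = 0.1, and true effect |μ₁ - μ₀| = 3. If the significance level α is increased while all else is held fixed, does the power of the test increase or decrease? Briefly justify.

Power increases: a larger α lowers the critical value, so more of the H₁ sampling distribution falls in the rejection region.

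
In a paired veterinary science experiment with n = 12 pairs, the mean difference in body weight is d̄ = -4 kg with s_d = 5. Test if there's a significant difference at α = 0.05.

t = d̄/(s_d/√n) = -4/(5/√12) = -2.771. df = 11, critical t = ±2.201. Reject H₀.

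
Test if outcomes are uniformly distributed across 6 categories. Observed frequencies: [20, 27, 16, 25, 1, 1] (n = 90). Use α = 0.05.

Expected = 15 each. χ² = Σ(O-E)²/E = 44.133. df = 5, critical value = 11.07. Reject H₀.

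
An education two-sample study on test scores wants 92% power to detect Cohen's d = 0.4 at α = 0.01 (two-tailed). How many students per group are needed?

z_{α/2} = 2.576, z_β = Φ⁻¹(0.92) = 1.405. For small effect (d = 0.4): n per group = 2(z_{α/2} + z_β)²/d² = 2(2.576 + 1.405)²/0.4² = 198.1 → 199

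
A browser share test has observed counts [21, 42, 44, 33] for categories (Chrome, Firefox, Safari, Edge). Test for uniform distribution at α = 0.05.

Expected = 35 each. χ² = Σ(O-E)²/E = 9.429. df = 3, critical value = 7.815. Reject H₀.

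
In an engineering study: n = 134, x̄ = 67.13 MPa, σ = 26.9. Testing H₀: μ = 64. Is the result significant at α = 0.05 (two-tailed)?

z = (67.13 - 64)/(26.9/√134) = 1.347. Since |z| ≤ 1.96, not significant at α = 0.05.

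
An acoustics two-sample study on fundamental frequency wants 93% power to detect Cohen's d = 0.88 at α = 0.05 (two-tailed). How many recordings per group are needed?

z_{α/2} = 1.96, z_β = Φ⁻¹(0.93) = 1.476. For large effect (d = 0.88): n per group = 2(z_{α/2} + z_β)²/d² = 2(1.96 + 1.476)²/0.88² = 30.5 → 31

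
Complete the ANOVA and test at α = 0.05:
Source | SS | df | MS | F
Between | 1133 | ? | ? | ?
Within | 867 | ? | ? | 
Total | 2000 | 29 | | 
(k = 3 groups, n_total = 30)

df_between = 2, df_within = 27. MS_between = 566.5, MS_within = 32.11. F = 17.642, F_crit ≈ 3.354. Reject H₀.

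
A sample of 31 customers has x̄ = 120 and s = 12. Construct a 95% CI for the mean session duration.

CI = x̄ ± t*(s/√n) = 120 ± 2.042(12/√31) = (115.6, 124.4)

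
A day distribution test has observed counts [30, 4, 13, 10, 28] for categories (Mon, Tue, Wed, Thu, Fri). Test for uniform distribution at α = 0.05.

Expected = 17 each. χ² = Σ(O-E)²/E = 30.824. df = 4, critical value = 9.488. Reject H₀.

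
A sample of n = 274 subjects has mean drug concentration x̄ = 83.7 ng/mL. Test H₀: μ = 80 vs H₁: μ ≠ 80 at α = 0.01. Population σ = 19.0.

z = (x̄ - μ₀)/(σ/√n) = (83.7 - 80)/(19.0/√274) = 3.223. Critical value: ±2.576. Since |3.223| > 2.576, Reject H₀.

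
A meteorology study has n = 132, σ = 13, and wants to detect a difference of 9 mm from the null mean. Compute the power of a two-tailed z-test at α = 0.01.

SE = σ/√n = 13/√132 = 1.132. Non-centrality λ = d/SE = 9/1.132 = 7.954. Power ≈ Φ(λ - z_{α/2}) = Φ(7.954 - 2.576) = Φ(5.378) = 1.0.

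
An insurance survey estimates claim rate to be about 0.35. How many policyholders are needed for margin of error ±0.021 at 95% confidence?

n = z²p(1-p)/E² = 1.96²×0.35×0.65/0.021² = 1981.8 → n = 1982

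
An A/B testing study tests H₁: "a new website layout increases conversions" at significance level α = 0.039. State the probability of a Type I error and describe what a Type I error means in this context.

P(Type I error) = α = 0.039. A Type I error is rejecting H₀ when H₀ is actually true (false positive) — here, concluding that a new website layout increases conversions when in fact this is not the case. Consequence: rolling out a layout that doesn't actually help — wasted engineering effort.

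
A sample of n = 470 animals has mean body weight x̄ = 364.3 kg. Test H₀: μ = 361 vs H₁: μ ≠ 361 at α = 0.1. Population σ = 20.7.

z = (x̄ - μ₀)/(σ/√n) = (364.3 - 361)/(20.7/√470) = 3.456. Critical value: ±1.645. Since |3.456| > 1.645, Reject H₀.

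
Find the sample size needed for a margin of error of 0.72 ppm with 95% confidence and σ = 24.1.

n = (z*σ/E)² = (1.96×24.1/0.72)² = 4304.1 → n = 4305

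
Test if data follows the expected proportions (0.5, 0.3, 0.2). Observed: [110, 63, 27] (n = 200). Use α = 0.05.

Expected: [100.0, 60.0, 40.0]. χ² = 5.375. df = 2, critical = 5.991. Fail to reject H₀.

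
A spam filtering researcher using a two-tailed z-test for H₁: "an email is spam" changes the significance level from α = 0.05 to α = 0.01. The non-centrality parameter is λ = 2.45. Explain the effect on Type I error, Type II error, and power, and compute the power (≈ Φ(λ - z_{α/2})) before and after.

Decreasing α from 0.05 to 0.01:
• Type I error rate decreases (α is the Type I rate by definition).
• Critical value moves from z_{α/2} = 1.96 to 2.576, so power = Φ(λ - z_{α/2}) goes from Φ(2.45 - 1.96) = 0.688 to Φ(2.45 - 2.576) = 0.45.
• Type II error rate β = 1 - power therefore increases (0.312 → 0.55).
Appropriate when false positives are costly — here, a legitimate email is sent to the spam folder and the user misses it.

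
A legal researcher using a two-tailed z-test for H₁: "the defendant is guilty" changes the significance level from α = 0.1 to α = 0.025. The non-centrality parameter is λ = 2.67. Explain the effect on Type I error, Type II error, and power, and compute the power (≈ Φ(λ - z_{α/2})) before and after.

Decreasing α from 0.1 to 0.025:
• Type I error rate decreases (α is the Type I rate by definition).
• Critical value moves from z_{α/2} = 1.645 to 2.241, so power = Φ(λ - z_{α/2}) goes from Φ(2.67 - 1.645) = 0.847 to Φ(2.67 - 2.241) = 0.666.
• Type II error rate β = 1 - power therefore increases (0.153 → 0.334).
Appropriate when false positives are costly — here, convicting an innocent person.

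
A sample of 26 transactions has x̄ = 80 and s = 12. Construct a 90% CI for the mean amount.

CI = x̄ ± t*(s/√n) = 80 ± 1.708(12/√26) = (75.98, 84.02)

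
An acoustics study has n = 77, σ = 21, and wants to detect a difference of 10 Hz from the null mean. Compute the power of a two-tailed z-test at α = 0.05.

SE = σ/√n = 21/√77 = 2.393. Non-centrality λ = d/SE = 10/2.393 = 4.179. Power ≈ Φ(λ - z_{α/2}) = Φ(4.179 - 1.96) = Φ(2.219) = 0.987.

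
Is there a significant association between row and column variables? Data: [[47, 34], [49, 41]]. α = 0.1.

χ² = 0.222. df = 1, critical = 2.706. Fail to reject H₀. No evidence of dependence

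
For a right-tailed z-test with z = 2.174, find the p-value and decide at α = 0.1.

p = P(Z > 2.174) = 1 - Φ(2.174) ≈ 0.0149. Since p < 0.1, reject H₀ (significant) at α = 0.1.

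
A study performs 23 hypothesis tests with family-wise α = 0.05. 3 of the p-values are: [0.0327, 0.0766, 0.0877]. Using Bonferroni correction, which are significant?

Bonferroni α = 0.05/23 = 0.00217. None of the given p-values are significant.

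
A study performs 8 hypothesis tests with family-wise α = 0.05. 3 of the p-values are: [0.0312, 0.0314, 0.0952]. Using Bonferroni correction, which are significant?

Bonferroni α = 0.05/8 = 0.00625. None of the given p-values are significant.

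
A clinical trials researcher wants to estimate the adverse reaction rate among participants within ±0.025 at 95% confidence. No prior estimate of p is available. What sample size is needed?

Conservative approach: use p = 0.5 (maximizes p(1-p) = 0.25). n = z²(0.25)/E² = 1.96²×0.25/0.025² = 1536.6 → n = 1537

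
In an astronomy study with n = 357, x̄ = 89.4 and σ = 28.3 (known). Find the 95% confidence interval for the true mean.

CI = x̄ ± z*(σ/√n) = 89.4 ± 1.96(28.3/√357) = 89.4 ± 2.94 = (86.46, 92.34)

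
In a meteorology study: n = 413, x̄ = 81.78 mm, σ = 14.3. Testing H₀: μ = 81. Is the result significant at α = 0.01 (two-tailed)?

z = (81.78 - 81)/(14.3/√413) = 1.108. Since |z| ≤ 2.576, not significant at α = 0.01.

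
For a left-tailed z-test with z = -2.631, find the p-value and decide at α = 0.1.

p = P(Z < -2.631) = Φ(-2.631) ≈ 0.0043. Since p < 0.1, reject H₀ (significant) at α = 0.1.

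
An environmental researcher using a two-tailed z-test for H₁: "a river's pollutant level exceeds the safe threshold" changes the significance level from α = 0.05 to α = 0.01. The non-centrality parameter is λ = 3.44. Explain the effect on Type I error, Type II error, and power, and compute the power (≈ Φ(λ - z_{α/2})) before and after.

Decreasing α from 0.05 to 0.01:
• Type I error rate decreases (α is the Type I rate by definition).
• Critical value moves from z_{α/2} = 1.96 to 2.576, so power = Φ(λ - z_{α/2}) goes from Φ(3.44 - 1.96) = 0.931 to Φ(3.44 - 2.576) = 0.806.
• Type II error rate β = 1 - power therefore increases (0.069 → 0.194).
Appropriate when false positives are costly — here, shutting down a compliant factory unnecessarily.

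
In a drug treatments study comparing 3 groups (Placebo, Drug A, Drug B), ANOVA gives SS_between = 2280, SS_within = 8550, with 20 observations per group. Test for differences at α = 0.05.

df_between = 2, df_within = 57. F = MS_between/MS_within = 1140.0/150.0 = 7.6. F_crit ≈ 3.159. Reject H₀. At least one mean differs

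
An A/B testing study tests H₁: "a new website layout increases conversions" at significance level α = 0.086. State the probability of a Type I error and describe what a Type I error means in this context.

P(Type I error) = α = 0.086. A Type I error is rejecting H₀ when H₀ is actually true (false positive) — here, concluding that a new website layout increases conversions when in fact this is not the case. Consequence: rolling out a layout that doesn't actually help — wasted engineering effort.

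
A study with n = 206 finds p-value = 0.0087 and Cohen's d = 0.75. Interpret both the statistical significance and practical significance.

Statistically significant (p = 0.0087 < 0.05). Cohen's d = 0.75 indicates a medium effect size. Both statistical and practical significance should be considered.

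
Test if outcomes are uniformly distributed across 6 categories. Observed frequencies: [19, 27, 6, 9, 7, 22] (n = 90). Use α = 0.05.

Expected = 15 each. χ² = Σ(O-E)²/E = 26.0. df = 5, critical value = 11.07. Reject H₀.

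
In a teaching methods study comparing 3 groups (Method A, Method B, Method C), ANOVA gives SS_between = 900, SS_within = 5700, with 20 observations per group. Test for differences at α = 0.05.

df_between = 2, df_within = 57. F = MS_between/MS_within = 450.0/100.0 = 4.5. F_crit ≈ 3.159. Reject H₀. At least one mean differs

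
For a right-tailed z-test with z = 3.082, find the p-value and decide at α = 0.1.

p = P(Z > 3.082) = 1 - Φ(3.082) ≈ 0.001. Since p < 0.1, reject H₀ (significant) at α = 0.1.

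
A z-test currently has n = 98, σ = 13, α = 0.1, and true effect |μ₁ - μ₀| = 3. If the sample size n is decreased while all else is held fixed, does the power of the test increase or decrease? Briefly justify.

Power decreases: a smaller n inflates the standard error σ/√n, pulling the sampling distribution under H₁ back toward the critical value.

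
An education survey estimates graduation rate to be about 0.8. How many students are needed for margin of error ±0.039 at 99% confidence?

n = z²p(1-p)/E² = 2.576²×0.8×0.2/0.039² = 698.04 → n = 699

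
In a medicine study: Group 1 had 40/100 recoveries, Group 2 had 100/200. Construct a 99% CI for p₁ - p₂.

p̂₁ = 0.4, p̂₂ = 0.5. Difference = -0.1. CI = (-0.256, 0.056)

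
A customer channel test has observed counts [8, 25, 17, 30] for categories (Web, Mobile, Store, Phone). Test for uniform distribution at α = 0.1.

Expected = 20 each. χ² = Σ(O-E)²/E = 13.9. df = 3, critical value = 6.251. Reject H₀.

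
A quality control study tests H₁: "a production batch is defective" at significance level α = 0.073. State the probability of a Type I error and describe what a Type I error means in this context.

P(Type I error) = α = 0.073. A Type I error is rejecting H₀ when H₀ is actually true (false positive) — here, concluding that a production batch is defective when in fact this is not the case. Consequence: scrapping a good batch — wasted material and cost for no reason.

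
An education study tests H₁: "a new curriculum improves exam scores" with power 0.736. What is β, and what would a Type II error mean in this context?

β = 1 - power = 1 - 0.736 = 0.264. A Type II error is failing to reject H₀ when H₀ is false (false negative) — here, failing to conclude that a new curriculum improves exam scores when in fact it is true. Consequence: keeping the old curriculum when the new one would have helped students.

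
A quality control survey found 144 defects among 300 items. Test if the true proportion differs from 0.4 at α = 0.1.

p̂ = 0.48, p₀ = 0.4. z = (p̂ - p₀)/√(p₀(1-p₀)/n) = 2.828. Critical: ±1.645. Reject H₀.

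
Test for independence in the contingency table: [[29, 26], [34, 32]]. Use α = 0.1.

χ² = 0.018. df = 1, critical = 2.706. Fail to reject H₀. No evidence of dependence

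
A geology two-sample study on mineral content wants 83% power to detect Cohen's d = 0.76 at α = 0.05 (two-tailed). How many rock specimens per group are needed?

z_{α/2} = 1.96, z_β = Φ⁻¹(0.83) = 0.954. For medium effect (d = 0.76): n per group = 2(z_{α/2} + z_β)²/d² = 2(1.96 + 0.954)²/0.76² = 29.4 → 30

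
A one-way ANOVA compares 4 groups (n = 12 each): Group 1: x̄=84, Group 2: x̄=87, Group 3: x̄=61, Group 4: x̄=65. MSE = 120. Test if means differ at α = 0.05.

Grand mean = 74.25. SS_between = 6225.0, MS_between = 2075.0. F = 17.292, F_crit ≈ 2.816. Reject H₀.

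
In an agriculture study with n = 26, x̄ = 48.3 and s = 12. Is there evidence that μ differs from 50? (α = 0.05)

t = (x̄ - μ₀)/(s/√n) = (48.3 - 50)/(12/√26) = -0.722. df = 25, critical t = ±2.06. Fail to reject H₀.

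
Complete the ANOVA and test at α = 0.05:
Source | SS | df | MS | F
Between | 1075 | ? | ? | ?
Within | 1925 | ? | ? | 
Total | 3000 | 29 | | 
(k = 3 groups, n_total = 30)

df_between = 2, df_within = 27. MS_between = 537.5, MS_within = 71.3. F = 7.539, F_crit ≈ 3.354. Reject H₀.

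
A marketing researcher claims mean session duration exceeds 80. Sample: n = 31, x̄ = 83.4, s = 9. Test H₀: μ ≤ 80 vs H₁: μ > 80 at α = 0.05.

t = (83.4 - 80)/(9/√31) = 2.103, df = 30. Critical t = 1.697. Reject H₀.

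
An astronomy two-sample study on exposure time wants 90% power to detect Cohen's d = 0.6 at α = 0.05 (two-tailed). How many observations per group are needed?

z_{α/2} = 1.96, z_β = Φ⁻¹(0.9) = 1.282. For medium effect (d = 0.6): n per group = 2(z_{α/2} + z_β)²/d² = 2(1.96 + 1.282)²/0.6² = 58.4 → 59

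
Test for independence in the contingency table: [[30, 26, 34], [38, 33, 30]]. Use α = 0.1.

χ² = 1.393. df = 2, critical = 4.605. Fail to reject H₀. No evidence of dependence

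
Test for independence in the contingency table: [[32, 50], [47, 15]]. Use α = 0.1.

χ² = 19.289. df = 1, critical = 2.706. Reject H₀. Variables are dependent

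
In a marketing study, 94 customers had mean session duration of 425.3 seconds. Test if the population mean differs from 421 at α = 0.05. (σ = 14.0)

z = (x̄ - μ₀)/(σ/√n) = (425.3 - 421)/(14.0/√94) = 2.978. Critical value: ±1.96. Since |2.978| > 1.96, Reject H₀.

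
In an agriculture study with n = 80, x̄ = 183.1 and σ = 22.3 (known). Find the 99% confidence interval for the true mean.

CI = x̄ ± z*(σ/√n) = 183.1 ± 2.576(22.3/√80) = 183.1 ± 6.42 = (176.68, 189.52)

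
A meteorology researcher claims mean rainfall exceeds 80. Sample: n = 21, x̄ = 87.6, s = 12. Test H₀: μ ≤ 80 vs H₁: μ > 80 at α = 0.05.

t = (87.6 - 80)/(12/√21) = 2.902, df = 20. Critical t = 1.725. Reject H₀.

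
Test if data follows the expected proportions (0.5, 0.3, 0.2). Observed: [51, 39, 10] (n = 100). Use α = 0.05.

Expected: [50.0, 30.0, 20.0]. χ² = 7.72. df = 2, critical = 5.991. Reject H₀.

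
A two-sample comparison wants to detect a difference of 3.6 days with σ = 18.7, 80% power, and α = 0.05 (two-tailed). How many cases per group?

n per group = 2(z_α/2 + z_β)²σ²/d² = 2×(1.96 + 0.84)²×18.7²/3.6² = 423.1 → n = 424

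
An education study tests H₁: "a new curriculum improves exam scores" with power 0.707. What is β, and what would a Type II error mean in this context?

β = 1 - power = 1 - 0.707 = 0.293. A Type II error is failing to reject H₀ when H₀ is false (false negative) — here, failing to conclude that a new curriculum improves exam scores when in fact it is true. Consequence: keeping the old curriculum when the new one would have helped students.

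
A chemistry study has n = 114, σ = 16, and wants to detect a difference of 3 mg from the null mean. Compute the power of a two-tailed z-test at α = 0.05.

SE = σ/√n = 16/√114 = 1.499. Non-centrality λ = d/SE = 3/1.499 = 2.002. Power ≈ Φ(λ - z_{α/2}) = Φ(2.002 - 1.96) = Φ(0.042) = 0.517.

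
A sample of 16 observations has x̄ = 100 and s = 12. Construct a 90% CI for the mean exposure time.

CI = x̄ ± t*(s/√n) = 100 ± 1.753(12/√16) = (94.74, 105.26)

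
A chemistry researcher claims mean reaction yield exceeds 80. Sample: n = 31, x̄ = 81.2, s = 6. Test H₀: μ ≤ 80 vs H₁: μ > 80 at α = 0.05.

t = (81.2 - 80)/(6/√31) = 1.114, df = 30. Critical t = 1.697. Fail to reject H₀.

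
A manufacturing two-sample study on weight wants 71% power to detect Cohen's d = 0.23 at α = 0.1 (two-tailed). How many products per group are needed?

z_{α/2} = 1.645, z_β = Φ⁻¹(0.71) = 0.553. For small effect (d = 0.23): n per group = 2(z_{α/2} + z_β)²/d² = 2(1.645 + 0.553)²/0.23² = 182.7 → 183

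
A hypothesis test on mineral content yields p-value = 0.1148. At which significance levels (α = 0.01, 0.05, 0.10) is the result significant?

p = 0.1148. Not significant at any of the given levels.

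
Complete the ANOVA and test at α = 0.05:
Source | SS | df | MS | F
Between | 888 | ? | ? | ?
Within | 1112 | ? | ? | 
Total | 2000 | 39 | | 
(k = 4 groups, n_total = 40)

df_between = 3, df_within = 36. MS_between = 296.0, MS_within = 30.89. F = 9.583, F_crit ≈ 2.866. Reject H₀.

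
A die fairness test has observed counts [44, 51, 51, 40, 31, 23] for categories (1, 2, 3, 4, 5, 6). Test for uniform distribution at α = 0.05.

Expected = 40 each. χ² = Σ(O-E)²/E = 15.7. df = 5, critical value = 11.07. Reject H₀.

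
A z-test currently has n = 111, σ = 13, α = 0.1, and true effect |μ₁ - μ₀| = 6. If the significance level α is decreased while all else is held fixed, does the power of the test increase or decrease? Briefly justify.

Power decreases: a smaller α raises the critical value, so less of the H₁ sampling distribution falls in the rejection region.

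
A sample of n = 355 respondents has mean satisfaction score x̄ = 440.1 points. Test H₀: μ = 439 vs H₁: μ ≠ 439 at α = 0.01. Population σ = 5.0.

z = (x̄ - μ₀)/(σ/√n) = (440.1 - 439)/(5.0/√355) = 4.145. Critical value: ±2.576. Since |4.145| > 2.576, Reject H₀.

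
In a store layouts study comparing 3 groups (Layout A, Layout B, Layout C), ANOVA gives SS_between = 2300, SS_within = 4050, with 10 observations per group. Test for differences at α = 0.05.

df_between = 2, df_within = 27. F = MS_between/MS_within = 1150.0/150.0 = 7.667. F_crit ≈ 3.354. Reject H₀. At least one mean differs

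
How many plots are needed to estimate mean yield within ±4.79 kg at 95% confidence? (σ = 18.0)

n = (z*σ/E)² = (1.96×18.0/4.79)² = 54.2 → n = 55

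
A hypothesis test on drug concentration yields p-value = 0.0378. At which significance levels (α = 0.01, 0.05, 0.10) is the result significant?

p = 0.0378. Significant at: α = 0.05, 0.1.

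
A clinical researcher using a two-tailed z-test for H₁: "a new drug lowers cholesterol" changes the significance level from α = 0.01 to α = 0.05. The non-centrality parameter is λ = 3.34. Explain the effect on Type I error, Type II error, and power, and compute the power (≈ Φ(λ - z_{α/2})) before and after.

Increasing α from 0.01 to 0.05:
• Type I error rate increases (α is the Type I rate by definition).
• Critical value moves from z_{α/2} = 2.576 to 1.96, so power = Φ(λ - z_{α/2}) goes from Φ(3.34 - 2.576) = 0.778 to Φ(3.34 - 1.96) = 0.916.
• Type II error rate β = 1 - power therefore decreases (0.222 → 0.084).
Appropriate when false negatives are costly — here, shelving an effective drug — patients miss out on a treatment that would have helped.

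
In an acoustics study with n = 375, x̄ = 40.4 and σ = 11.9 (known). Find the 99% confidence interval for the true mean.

CI = x̄ ± z*(σ/√n) = 40.4 ± 2.576(11.9/√375) = 40.4 ± 1.58 = (38.82, 41.98)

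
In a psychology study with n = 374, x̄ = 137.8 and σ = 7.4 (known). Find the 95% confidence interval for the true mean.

CI = x̄ ± z*(σ/√n) = 137.8 ± 1.96(7.4/√374) = 137.8 ± 0.75 = (137.05, 138.55)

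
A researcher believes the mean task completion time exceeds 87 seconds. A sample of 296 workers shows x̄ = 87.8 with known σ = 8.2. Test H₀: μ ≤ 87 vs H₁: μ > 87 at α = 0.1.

z = 1.679. Critical value: 1.28. Reject H₀.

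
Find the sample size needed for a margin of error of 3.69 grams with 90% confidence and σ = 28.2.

n = (z*σ/E)² = (1.645×28.2/3.69)² = 158.04 → n = 159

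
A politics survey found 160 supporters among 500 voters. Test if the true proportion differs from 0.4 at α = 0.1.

p̂ = 0.32, p₀ = 0.4. z = (p̂ - p₀)/√(p₀(1-p₀)/n) = -3.651. Critical: ±1.645. Reject H₀.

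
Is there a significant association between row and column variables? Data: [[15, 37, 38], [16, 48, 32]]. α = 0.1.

χ² = 1.778. df = 2, critical = 4.605. Fail to reject H₀. No evidence of dependence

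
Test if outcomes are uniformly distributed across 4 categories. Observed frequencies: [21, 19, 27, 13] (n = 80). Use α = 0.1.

Expected = 20 each. χ² = Σ(O-E)²/E = 5.0. df = 3, critical value = 6.251. Fail to reject H₀.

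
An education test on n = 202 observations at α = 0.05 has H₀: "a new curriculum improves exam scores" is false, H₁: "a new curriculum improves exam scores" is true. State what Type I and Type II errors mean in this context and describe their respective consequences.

Type I (false positive): concluding that a new curriculum improves exam scores when it is not — adopting a curriculum that gives no real benefit — disruption for nothing. Type II (false negative): failing to conclude that a new curriculum improves exam scores when it is — keeping the old curriculum when the new one would have helped students. Which is costlier depends on domain priorities and is a judgement call rather than a statistical fact.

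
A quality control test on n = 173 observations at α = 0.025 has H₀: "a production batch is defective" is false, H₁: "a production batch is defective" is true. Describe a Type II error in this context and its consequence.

Type II error: failing to reject H₀ when it is false — concluding that a production batch is defective is not supported when in fact it is. Consequence: shipping a defective batch — faulty products reach customers.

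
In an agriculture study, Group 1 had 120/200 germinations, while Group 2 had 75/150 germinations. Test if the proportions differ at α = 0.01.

p̂₁ = 0.6, p̂₂ = 0.5, pooled p̂ = 0.557. z = 1.864. Critical: ±2.576. Fail to reject H₀.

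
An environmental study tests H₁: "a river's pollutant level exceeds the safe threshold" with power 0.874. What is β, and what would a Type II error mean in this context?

β = 1 - power = 1 - 0.874 = 0.126. A Type II error is failing to reject H₀ when H₀ is false (false negative) — here, failing to conclude that a river's pollutant level exceeds the safe threshold when in fact it is true. Consequence: allowing unsafe pollution to continue.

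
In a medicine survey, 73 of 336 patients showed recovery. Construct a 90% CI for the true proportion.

p̂ = 0.217. CI = p̂ ± z*√(p̂(1-p̂)/n) = (0.18, 0.254)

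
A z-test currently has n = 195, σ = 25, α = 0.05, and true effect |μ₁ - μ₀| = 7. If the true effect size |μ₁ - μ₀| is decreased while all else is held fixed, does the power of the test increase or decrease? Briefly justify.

Power decreases: a smaller true effect decreases the non-centrality λ = |μ₁ - μ₀|/(σ/√n).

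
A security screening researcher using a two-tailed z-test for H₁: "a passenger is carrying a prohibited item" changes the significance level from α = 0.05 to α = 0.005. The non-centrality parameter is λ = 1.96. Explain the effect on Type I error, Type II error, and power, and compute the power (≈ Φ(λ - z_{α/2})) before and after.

Decreasing α from 0.05 to 0.005:
• Type I error rate decreases (α is the Type I rate by definition).
• Critical value moves from z_{α/2} = 1.96 to 2.807, so power = Φ(λ - z_{α/2}) goes from Φ(1.96 - 1.96) = 0.5 to Φ(1.96 - 2.807) = 0.198.
• Type II error rate β = 1 - power therefore increases (0.5 → 0.802).
Appropriate when false positives are costly — here, detaining an innocent passenger — delay and inconvenience.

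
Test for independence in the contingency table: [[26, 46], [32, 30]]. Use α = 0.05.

χ² = 3.261. df = 1, critical = 3.841. Fail to reject H₀. No evidence of dependence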